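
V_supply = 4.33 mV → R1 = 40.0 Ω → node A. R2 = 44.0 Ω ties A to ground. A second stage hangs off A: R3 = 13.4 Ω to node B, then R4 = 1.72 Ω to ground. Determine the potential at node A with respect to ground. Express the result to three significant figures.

The second stage (R3 + R4 = 15.12 Ω) loads node A in parallel with R2.
Effective lower resistance at A: R2 ‖ 15.12 = 11.25 Ω.
V_A = 4.33 × 11.25/(40.0 + 11.25) = 0.9507 mV.

V_A ≈ 0.951 mV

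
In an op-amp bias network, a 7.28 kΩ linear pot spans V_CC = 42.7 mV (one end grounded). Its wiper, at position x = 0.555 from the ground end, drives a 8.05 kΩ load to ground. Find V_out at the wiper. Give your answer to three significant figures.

V_out ≈ 19.4 mV

Lower segment x·R_p = 4.040 kΩ; upper segment (1−x)·R_p = 3.240 kΩ.
(x·R_p) ‖ R_L = 2.690 kΩ.
Loaded-divider output: V_out = 42.7 × 0.4537 = 19.37 mV.
(Unloaded: V_out = x·V_CC = 23.7 mV.)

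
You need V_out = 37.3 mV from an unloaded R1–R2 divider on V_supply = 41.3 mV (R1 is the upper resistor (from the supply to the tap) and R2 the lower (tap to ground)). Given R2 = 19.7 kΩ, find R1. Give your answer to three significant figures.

Required fraction k = V_out/V_supply = 0.9031.
So R1 = R2 · (V_supply/V_out − 1) = 19.7 × (41.3/37.3 − 1) = 19.7 × 0.1072 = 2.113 kΩ.

R1 ≈ 2.11 kΩ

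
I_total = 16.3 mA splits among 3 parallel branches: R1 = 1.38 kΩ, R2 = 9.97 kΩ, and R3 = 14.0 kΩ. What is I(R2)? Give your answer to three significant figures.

I ≈ 1.82 mA

ΣG = 1/1.38 + 1/9.97 + 1/14.0 = 0.8964.
By the current-divider rule, I = I_total · G_k/ΣG = 16.3 × 0.1119 = 1.824 mA.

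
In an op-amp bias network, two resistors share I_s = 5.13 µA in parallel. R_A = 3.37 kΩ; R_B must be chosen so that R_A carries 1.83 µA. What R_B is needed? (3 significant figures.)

R_B ≈ 1.87 kΩ

The fraction through R_A equals R_B/(R_A+R_B).
With f = 0.3567, R_B = R_A · f/(1−f) = 3.37 × 0.5545 = 1.869 kΩ.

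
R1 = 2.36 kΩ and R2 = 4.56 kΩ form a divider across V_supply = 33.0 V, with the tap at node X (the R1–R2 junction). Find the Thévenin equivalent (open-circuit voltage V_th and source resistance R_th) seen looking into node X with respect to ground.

V_th ≈ 21.7 V, R_th ≈ 1.56 kΩ

V_th is the unloaded tap voltage: V_supply · R2/(R1+R2) = 33.0 × 0.6590 = 21.75 V.
Looking into X with the source shorted: R_th = R1·R2/(R1+R2) = 2.360 × 4.56/6.920 = 1.555 kΩ.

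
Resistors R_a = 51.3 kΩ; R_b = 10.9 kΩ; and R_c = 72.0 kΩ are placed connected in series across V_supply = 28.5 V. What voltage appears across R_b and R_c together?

V ≈ 17.6 V

Total series resistance ΣR = 51.3 + 10.9 + 72.0 = 134.2 kΩ.
R_{R_b..R_c} = 10.9 + 72.0 = 82.90 kΩ.
By the voltage-divider rule, V = 28.5 × 82.90/134.2 = 17.61 V.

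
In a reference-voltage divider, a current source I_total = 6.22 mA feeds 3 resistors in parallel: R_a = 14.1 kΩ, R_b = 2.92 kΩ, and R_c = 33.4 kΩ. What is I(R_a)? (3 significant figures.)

Conductances: ΣG = 1/14.1 + 1/2.92 + 1/33.4 = 0.4433 (1/kΩ).
Current divider: I(R_a) = I_total · G_k/ΣG = 6.22 × (0.07092/0.4433) = 6.22 × 0.1600 = 0.9951 mA.

I ≈ 0.995 mA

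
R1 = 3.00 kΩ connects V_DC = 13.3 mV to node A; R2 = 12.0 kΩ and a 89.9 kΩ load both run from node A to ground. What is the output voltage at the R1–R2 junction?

First combine the lower leg with the load: R2 ‖ R_L = 10.59 kΩ.
Now apply the divider: V_out = 13.3 × 0.7792 = 10.36 mV.

V_out ≈ 10.4 mV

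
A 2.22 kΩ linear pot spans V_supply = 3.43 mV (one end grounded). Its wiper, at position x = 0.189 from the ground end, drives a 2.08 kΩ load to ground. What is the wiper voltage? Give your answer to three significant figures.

V_out ≈ 0.557 mV

The pot divides into 1.800 kΩ above the wiper and 0.4196 kΩ below.
R_L loads the lower segment: effective lower R = 0.3491 kΩ.
V_out = 3.43 × 0.3491/(1.800 + 0.3491) = 0.5571 mV.
(Unloaded: V_out = x·V_supply = 0.648 mV.)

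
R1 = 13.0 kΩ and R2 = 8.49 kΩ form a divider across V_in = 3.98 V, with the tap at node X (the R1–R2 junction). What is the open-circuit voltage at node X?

V_th is the unloaded tap voltage: V_in · R2/(R1+R2) = 3.98 × 0.3951 = 1.572 V.

V_th ≈ 1.57 V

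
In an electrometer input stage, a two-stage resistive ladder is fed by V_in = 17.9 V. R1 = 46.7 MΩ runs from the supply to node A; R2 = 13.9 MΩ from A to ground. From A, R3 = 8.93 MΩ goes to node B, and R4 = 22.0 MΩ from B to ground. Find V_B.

The second stage (R3 + R4 = 30.93 MΩ) loads node A in parallel with R2.
R2 ‖ (R3+R4) = 9.590 MΩ.
First divider: V_A = V_in · 9.590/(46.7 + 9.590) = 3.050 V.
Stage 2 is unloaded, so V_B = V_A · R4/(R3+R4) = 3.050 × 22.0/30.93 = 2.169 V.

V_B ≈ 2.17 V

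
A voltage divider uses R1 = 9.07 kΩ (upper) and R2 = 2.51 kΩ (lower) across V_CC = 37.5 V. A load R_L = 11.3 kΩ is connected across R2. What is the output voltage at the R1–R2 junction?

V_out ≈ 6.92 V

R2 ‖ R_L = (2.51 × 11.3)/(2.51 + 11.3) = 2.054 kΩ.
Now apply the divider: V_out = 37.5 × 0.1846 = 6.924 V.
(Unloaded it would be 8.13 V; the load pulls it down.)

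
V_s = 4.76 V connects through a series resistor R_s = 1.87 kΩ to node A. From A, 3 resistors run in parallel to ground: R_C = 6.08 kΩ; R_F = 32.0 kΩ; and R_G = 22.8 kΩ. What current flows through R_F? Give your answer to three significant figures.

Parallel bank: R_p = 1/(1/6.08 + 1/32.0 + 1/22.8) = 4.174 kΩ.
V_A = 4.76 × 4.174/6.044 = 3.287 V.
I(R_F) = V_A / R_F = 3.287/32.0 = 0.1027 mA.

I ≈ 0.103 mA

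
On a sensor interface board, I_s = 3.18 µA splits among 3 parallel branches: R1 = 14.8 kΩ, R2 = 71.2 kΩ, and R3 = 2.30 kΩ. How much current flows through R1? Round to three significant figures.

ΣG = 1/14.8 + 1/71.2 + 1/2.30 = 0.5164.
By the current-divider rule, I = I_s · G_k/ΣG = 3.18 × 0.1308 = 0.4161 µA.

I ≈ 0.416 µA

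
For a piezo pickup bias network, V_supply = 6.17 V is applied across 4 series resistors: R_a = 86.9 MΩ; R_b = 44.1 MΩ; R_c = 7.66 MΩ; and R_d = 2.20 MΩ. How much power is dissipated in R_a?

P ≈ 0.167 µW

ΣR = 140.9 MΩ → I = 6.17/140.9 = 0.04380 µA.
P = I²R = 0.001919 × 86.9 = 0.1667 µW.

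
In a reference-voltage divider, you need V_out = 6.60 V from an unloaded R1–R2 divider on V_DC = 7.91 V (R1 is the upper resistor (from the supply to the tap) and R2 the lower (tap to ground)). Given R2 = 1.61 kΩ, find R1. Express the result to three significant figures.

R1 ≈ 0.320 kΩ

V_out/V_DC = R2/(R1+R2) = 0.8344.
R1 = R2·(1/k − 1) = 1.61 × 0.1985 = 0.3196 kΩ.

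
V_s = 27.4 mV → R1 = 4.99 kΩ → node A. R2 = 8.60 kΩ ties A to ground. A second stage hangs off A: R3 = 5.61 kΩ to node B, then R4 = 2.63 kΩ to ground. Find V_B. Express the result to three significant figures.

V_B ≈ 4.00 mV

Looking into the second stage from A: R3 + R4 = 8.240 kΩ appears in parallel with R2.
Effective lower resistance at A: R2 ‖ 8.240 = 4.208 kΩ.
First divider: V_A = V_s · 4.208/(4.99 + 4.208) = 12.54 mV.
Then the unloaded second divider: V_B = V_A × R4/(R3+R4) = 12.54 × 0.3192 = 4.001 mV.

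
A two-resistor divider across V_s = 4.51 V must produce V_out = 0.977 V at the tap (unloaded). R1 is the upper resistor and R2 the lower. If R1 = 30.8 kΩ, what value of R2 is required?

The divider ratio is R2/(R1+R2) = 0.977/4.51 = 0.2166.
R2 = R1 · 0.2166/(1 − 0.2166) = 8.517 kΩ.

R2 ≈ 8.52 kΩ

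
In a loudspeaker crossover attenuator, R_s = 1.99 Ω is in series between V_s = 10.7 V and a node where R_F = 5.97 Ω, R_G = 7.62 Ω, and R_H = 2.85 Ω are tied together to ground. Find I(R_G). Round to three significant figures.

I ≈ 0.612 A

Parallel bank: R_p = 1/(1/5.97 + 1/7.62 + 1/2.85) = 1.539 Ω.
Node voltage V_A = V_s · R_p/(R_s + R_p) = 10.7 × 0.4362 = 4.667 V.
I(R_G) = V_A / R_G = 4.667/7.62 = 0.6125 A.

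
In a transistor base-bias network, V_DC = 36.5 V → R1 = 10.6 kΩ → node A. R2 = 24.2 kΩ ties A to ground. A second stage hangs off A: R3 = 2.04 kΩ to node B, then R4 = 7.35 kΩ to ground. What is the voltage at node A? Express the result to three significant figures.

V_A ≈ 14.2 V

Looking into the second stage from A: R3 + R4 = 9.390 kΩ appears in parallel with R2.
R2 ‖ (R3+R4) = 6.765 kΩ.
V_A = 36.5 × 6.765/(10.6 + 6.765) = 14.22 V.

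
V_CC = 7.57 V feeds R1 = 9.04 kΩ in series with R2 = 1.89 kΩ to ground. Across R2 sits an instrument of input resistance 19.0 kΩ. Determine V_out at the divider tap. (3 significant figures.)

First combine the lower leg with the load: R2 ‖ R_L = 1.719 kΩ.
Then V_out = V_CC · R2'/(R1 + R2') = 7.57 × 1.719/10.76 = 1.209 V.

V_out ≈ 1.21 V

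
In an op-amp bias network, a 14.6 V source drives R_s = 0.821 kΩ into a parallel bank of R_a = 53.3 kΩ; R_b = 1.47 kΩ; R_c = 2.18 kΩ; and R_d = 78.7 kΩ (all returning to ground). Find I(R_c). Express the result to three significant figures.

Combine the parallel branches: R_p = (1/53.3 + 1/1.47 + 1/2.18 + 1/78.7)⁻¹ = 0.8544 kΩ.
Node voltage V_A = V_supply · R_p/(R_s + R_p) = 14.6 × 0.5100 = 7.445 V.
Branch current I = V_A/R_c = 7.445/2.18 = 3.415 mA.

I ≈ 3.42 mA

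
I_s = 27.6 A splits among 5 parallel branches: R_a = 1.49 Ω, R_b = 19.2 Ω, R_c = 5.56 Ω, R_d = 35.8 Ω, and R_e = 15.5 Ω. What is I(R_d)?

Total conductance ΣG = 1/1.49 + 1/19.2 + 1/5.56 + 1/35.8 + 1/15.5 = 0.9955 (units of 1/Ω).
By the current-divider rule, I = I_s · G_k/ΣG = 27.6 × 0.02806 = 0.7744 A.

I ≈ 0.774 A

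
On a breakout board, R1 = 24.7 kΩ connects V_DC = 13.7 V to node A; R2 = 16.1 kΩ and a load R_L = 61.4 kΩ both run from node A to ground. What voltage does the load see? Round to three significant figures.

V_out ≈ 4.67 V

First combine the lower leg with the load: R2 ‖ R_L = 12.76 kΩ.
Now apply the divider: V_out = 13.7 × 0.3405 = 4.666 V.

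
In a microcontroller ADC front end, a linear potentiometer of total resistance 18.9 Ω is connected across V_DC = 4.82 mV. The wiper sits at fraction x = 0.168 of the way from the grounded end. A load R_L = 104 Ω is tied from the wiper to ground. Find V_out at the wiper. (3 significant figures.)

Split the track: R_lower = x·R_p = 3.175 Ω, R_upper = (1−x)·R_p = 15.72 Ω.
(x·R_p) ‖ R_L = 3.081 Ω.
Then V_out = V_DC · 3.081/(15.72 + 3.081) = 0.7897 mV.

V_out ≈ 0.790 mV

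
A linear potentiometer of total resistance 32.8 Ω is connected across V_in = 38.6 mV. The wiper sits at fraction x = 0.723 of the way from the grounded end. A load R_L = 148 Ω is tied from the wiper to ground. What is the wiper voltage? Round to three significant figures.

V_out ≈ 26.7 mV

Split the track: R_lower = x·R_p = 23.71 Ω, R_upper = (1−x)·R_p = 9.086 Ω.
Lower segment in parallel with the load: 23.71 ‖ 148 = 20.44 Ω.
Loaded-divider output: V_out = 38.6 × 0.6923 = 26.72 mV.
(Unloaded: V_out = x·V_in = 27.9 mV.)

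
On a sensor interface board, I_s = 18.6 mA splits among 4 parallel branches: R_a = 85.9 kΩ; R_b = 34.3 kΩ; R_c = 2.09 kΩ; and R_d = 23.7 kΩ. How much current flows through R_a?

ΣG = 1/85.9 + 1/34.3 + 1/2.09 + 1/23.7 = 0.5615.
Current divider: I(R_a) = I_s · G_k/ΣG = 18.6 × (0.01164/0.5615) = 18.6 × 0.02073 = 0.3857 mA.

I ≈ 0.386 mA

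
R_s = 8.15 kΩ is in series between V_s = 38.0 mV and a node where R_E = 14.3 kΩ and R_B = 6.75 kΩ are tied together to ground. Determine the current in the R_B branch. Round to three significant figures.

I ≈ 2.03 µA

Parallel bank: R_p = 1/(1/14.3 + 1/6.75) = 4.586 kΩ.
Node voltage V_A = V_s · R_p/(R_s + R_p) = 38.0 × 0.3601 = 13.68 mV.
I(R_B) = V_A / R_B = 13.68/6.75 = 2.027 µA.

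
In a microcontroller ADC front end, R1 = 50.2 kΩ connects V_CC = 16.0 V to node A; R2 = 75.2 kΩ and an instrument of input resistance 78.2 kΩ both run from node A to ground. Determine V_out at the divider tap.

V_out ≈ 6.93 V

R2 ‖ R_L = (75.2 × 78.2)/(75.2 + 78.2) = 38.34 kΩ.
Then V_out = V_CC · R2'/(R1 + R2') = 16.0 × 38.34/88.54 = 6.928 V.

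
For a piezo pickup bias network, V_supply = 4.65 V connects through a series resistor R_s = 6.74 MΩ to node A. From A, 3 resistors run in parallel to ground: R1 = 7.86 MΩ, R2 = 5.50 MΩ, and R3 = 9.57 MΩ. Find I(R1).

Parallel bank: R_p = 1/(1/7.86 + 1/5.50 + 1/9.57) = 2.418 MΩ.
V_A by voltage divider: V_A = 4.65 × 2.418/(6.74 + 2.418) = 1.228 V.
I(R1) = V_A / R1 = 1.228/7.86 = 0.1562 µA.

I ≈ 0.156 µA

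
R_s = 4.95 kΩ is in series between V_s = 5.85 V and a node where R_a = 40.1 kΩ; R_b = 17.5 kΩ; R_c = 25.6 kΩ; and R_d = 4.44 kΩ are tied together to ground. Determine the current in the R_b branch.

Parallel bank: R_p = 1/(1/40.1 + 1/17.5 + 1/25.6 + 1/4.44) = 2.887 kΩ.
V_A = 5.85 × 2.887/7.837 = 2.155 V.
I(R_b) = V_A / R_b = 2.155/17.5 = 0.1231 mA.

I ≈ 0.123 mA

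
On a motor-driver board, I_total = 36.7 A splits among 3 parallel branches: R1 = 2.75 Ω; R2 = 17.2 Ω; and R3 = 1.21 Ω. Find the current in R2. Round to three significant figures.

I ≈ 1.71 A

ΣG = 1/2.75 + 1/17.2 + 1/1.21 = 1.248.
Current divider: I(R2) = I_total · G_k/ΣG = 36.7 × (0.05814/1.248) = 36.7 × 0.04658 = 1.709 A.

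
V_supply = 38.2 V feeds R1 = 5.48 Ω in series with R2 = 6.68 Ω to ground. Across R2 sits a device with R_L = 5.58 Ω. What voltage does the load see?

First combine the lower leg with the load: R2 ‖ R_L = 3.040 Ω.
Then V_out = V_supply · R2'/(R1 + R2') = 38.2 × 3.040/8.520 = 13.63 V.

V_out ≈ 13.6 V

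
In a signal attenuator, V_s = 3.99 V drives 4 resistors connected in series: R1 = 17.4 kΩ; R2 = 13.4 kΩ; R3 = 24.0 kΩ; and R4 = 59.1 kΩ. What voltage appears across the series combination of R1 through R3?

V ≈ 1.92 V

ΣR = 17.4 + 13.4 + 24.0 + 59.1 = 113.9 kΩ.
R_{R1..R3} = 17.4 + 13.4 + 24.0 = 54.80 kΩ.
V = V_s · R/ΣR = 3.99 × 0.4811 = 1.920 V.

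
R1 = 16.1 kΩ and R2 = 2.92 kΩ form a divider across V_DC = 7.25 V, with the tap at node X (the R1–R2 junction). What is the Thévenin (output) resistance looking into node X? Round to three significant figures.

Zeroing V_DC shorts the top of R1 to ground, so R_th = R1 ‖ R2 = 2.472 kΩ.

R_th ≈ 2.47 kΩ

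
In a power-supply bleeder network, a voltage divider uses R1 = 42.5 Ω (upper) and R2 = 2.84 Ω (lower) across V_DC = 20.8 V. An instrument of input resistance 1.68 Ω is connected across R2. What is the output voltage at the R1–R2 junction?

V_out ≈ 0.504 V

R2 ‖ R_L = (2.84 × 1.68)/(2.84 + 1.68) = 1.056 Ω.
Voltage divider with the loaded lower leg: V_out = 20.8 × 1.056/(42.5 + 1.056) = 20.8 × 0.02424 = 0.5041 V.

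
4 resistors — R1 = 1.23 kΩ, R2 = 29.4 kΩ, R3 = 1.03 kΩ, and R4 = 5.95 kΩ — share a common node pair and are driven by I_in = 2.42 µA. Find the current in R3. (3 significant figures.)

I ≈ 1.18 µA

Total conductance ΣG = 1/1.23 + 1/29.4 + 1/1.03 + 1/5.95 = 1.986 (units of 1/kΩ).
By the current-divider rule, I = I_in · G_k/ΣG = 2.42 × 0.4889 = 1.183 µA.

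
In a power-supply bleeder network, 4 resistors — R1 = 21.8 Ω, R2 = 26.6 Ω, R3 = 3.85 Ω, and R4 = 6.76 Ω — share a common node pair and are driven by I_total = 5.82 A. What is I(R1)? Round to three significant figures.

I ≈ 0.544 A

Conductances: ΣG = 1/21.8 + 1/26.6 + 1/3.85 + 1/6.76 = 0.4911 (1/Ω).
By the current-divider rule, I = I_total · G_k/ΣG = 5.82 × 0.09340 = 0.5436 A.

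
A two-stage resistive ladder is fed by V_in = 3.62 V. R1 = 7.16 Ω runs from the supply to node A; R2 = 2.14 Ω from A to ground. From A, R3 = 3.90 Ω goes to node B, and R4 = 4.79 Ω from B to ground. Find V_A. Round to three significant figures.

V_A ≈ 0.700 V

Looking into the second stage from A: R3 + R4 = 8.690 Ω appears in parallel with R2.
R2 ‖ (R3+R4) = 1.717 Ω.
So V_A = 3.62 × 0.1934 = 0.7002 V.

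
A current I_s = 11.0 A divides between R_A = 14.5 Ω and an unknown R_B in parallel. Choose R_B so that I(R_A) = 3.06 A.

Two-branch current divider: I_A = I_s · R_B/(R_A + R_B).
With f = 0.2782, R_B = R_A · f/(1−f) = 14.5 × 0.3854 = 5.588 Ω.

R_B ≈ 5.59 Ω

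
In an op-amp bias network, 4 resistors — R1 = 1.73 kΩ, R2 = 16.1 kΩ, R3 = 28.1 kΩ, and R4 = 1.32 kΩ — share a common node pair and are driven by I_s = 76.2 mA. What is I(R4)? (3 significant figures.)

I ≈ 40.3 mA

Total conductance ΣG = 1/1.73 + 1/16.1 + 1/28.1 + 1/1.32 = 1.433 (units of 1/kΩ).
Current divider: I(R4) = I_s · G_k/ΣG = 76.2 × (0.7576/1.433) = 76.2 × 0.5286 = 40.28 mA.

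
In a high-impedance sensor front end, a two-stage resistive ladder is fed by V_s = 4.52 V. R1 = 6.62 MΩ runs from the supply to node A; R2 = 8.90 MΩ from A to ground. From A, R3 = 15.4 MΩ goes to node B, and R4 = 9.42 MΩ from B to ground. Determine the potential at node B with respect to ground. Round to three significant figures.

Node A sees R2 in parallel with the series input of stage 2, R3 + R4 = 24.82 MΩ.
Effective lower resistance at A: R2 ‖ 24.82 = 6.551 MΩ.
So V_A = 4.52 × 0.4974 = 2.248 V.
Then the unloaded second divider: V_B = V_A × R4/(R3+R4) = 2.248 × 0.3795 = 0.8532 V.

V_B ≈ 0.853 V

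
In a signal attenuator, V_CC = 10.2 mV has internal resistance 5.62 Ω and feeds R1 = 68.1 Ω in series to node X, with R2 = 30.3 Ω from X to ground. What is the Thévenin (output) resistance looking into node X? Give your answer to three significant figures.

R1' = 5.62 + 68.1 = 73.72 Ω (source resistance + R1).
Zeroing V_CC shorts the top of R1' to ground, so R_th = R1' ‖ R2 = 21.47 Ω.

R_th ≈ 21.5 Ω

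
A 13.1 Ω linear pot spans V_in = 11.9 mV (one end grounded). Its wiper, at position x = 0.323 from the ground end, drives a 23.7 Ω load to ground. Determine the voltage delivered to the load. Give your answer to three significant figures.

The pot divides into 8.869 Ω above the wiper and 4.231 Ω below.
R_L loads the lower segment: effective lower R = 3.590 Ω.
V_out = 11.9 × 3.590/(8.869 + 3.590) = 3.429 mV.
(Unloaded: V_out = x·V_in = 3.84 mV.)

V_out ≈ 3.43 mV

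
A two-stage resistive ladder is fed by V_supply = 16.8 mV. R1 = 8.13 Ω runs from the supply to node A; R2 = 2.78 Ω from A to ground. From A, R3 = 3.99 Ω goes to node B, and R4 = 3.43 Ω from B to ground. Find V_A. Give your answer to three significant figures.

V_A ≈ 3.35 mV

Node A sees R2 in parallel with the series input of stage 2, R3 + R4 = 7.420 Ω.
R2 ‖ (R3+R4) = 2.022 Ω.
V_A = 16.8 × 2.022/(8.13 + 2.022) = 3.347 mV.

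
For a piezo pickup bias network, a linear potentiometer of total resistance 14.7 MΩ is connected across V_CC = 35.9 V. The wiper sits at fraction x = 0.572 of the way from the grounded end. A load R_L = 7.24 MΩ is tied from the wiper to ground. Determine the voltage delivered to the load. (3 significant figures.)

V_out ≈ 13.7 V

The pot divides into 6.292 MΩ above the wiper and 8.408 MΩ below.
(x·R_p) ‖ R_L = 3.890 MΩ.
V_out = 35.9 × 3.890/(6.292 + 3.890) = 13.72 V.
(Unloaded: V_out = x·V_CC = 20.5 V.)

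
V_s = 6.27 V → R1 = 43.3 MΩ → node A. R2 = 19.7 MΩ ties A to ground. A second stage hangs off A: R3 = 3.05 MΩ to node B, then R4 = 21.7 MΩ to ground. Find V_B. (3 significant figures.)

The second stage (R3 + R4 = 24.75 MΩ) loads node A in parallel with R2.
Effective lower resistance at A: R2 ‖ 24.75 = 10.97 MΩ.
First divider: V_A = V_s · 10.97/(43.3 + 10.97) = 1.267 V.
Stage 2 is unloaded, so V_B = V_A · R4/(R3+R4) = 1.267 × 21.7/24.75 = 1.111 V.

V_B ≈ 1.11 V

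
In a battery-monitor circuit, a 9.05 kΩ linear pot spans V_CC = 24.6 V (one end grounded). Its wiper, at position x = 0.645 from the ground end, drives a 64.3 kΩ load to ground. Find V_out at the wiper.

Split the track: R_lower = x·R_p = 5.837 kΩ, R_upper = (1−x)·R_p = 3.213 kΩ.
(x·R_p) ‖ R_L = 5.351 kΩ.
Loaded-divider output: V_out = 24.6 × 0.6249 = 15.37 V.
(Unloaded: V_out = x·V_CC = 15.9 V.)

V_out ≈ 15.4 V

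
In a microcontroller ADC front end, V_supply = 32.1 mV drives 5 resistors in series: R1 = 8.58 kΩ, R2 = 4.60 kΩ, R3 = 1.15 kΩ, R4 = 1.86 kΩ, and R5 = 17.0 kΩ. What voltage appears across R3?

Total series resistance ΣR = 8.58 + 4.60 + 1.15 + 1.86 + 17.0 = 33.19 kΩ.
V = V_supply · R/ΣR = 32.1 × 0.03465 = 1.112 mV.

V ≈ 1.11 mV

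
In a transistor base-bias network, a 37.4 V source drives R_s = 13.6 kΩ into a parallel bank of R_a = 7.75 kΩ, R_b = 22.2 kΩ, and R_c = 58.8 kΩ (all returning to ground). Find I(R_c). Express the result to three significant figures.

Equivalent of the parallel group: R_p = 5.233 kΩ.
V_A by voltage divider: V_A = 37.4 × 5.233/(13.6 + 5.233) = 10.39 V.
Branch current I = V_A/R_c = 10.39/58.8 = 0.1767 mA.

I ≈ 0.177 mA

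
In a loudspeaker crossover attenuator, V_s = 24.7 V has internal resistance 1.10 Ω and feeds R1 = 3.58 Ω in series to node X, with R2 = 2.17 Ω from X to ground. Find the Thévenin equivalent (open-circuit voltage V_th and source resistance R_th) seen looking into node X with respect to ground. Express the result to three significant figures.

R1' = 1.10 + 3.58 = 4.680 Ω (source resistance + R1).
Open-circuit (no load on X): V_th = V_s · R2/(R1' + R2) = 24.7 × 2.17/(4.680 + 2.17) = 7.825 V.
Looking into X with the source shorted: R_th = R1'·R2/(R1'+R2) = 4.680 × 2.17/6.850 = 1.483 Ω.

V_th ≈ 7.82 V, R_th ≈ 1.48 Ω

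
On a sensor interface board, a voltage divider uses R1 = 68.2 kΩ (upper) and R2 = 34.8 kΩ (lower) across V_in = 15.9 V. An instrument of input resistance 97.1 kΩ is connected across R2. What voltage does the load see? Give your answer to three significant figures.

R2 ‖ R_L = (34.8 × 97.1)/(34.8 + 97.1) = 25.62 kΩ.
Then V_out = V_in · R2'/(R1 + R2') = 15.9 × 25.62/93.82 = 4.342 V.

V_out ≈ 4.34 V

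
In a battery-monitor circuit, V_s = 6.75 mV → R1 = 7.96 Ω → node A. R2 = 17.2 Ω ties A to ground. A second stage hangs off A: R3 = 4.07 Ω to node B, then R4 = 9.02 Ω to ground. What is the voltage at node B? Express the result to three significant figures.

Node A sees R2 in parallel with the series input of stage 2, R3 + R4 = 13.09 Ω.
R2 ‖ (R3+R4) = 7.433 Ω.
First divider: V_A = V_s · 7.433/(7.96 + 7.433) = 3.259 mV.
Then the unloaded second divider: V_B = V_A × R4/(R3+R4) = 3.259 × 0.6891 = 2.246 mV.

V_B ≈ 2.25 mV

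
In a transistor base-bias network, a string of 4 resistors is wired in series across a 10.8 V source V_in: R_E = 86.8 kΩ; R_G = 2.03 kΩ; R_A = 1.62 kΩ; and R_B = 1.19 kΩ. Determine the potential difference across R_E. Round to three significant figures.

V ≈ 10.2 V

Total series resistance ΣR = 86.8 + 2.03 + 1.62 + 1.19 = 91.64 kΩ.
Voltage divider: V = V_in · (86.80 / 91.64) = 10.8 × 0.9472 = 10.23 V.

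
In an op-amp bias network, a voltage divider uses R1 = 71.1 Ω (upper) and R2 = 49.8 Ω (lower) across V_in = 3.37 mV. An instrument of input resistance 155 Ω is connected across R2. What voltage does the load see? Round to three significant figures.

The load sits in parallel with R2, giving an effective lower resistance R2' = R2·R_L/(R2+R_L) = 37.69 Ω.
Now apply the divider: V_out = 3.37 × 0.3464 = 1.168 mV.

V_out ≈ 1.17 mV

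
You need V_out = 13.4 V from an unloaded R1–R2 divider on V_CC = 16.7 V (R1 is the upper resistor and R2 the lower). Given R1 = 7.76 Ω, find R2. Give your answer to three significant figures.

R2 ≈ 31.5 Ω

Required fraction k = V_out/V_CC = 0.8024.
So R2 = R1 · V_out/(V_CC − V_out) = 7.76 × 13.4/(16.7 − 13.4) = 7.76 × 4.061 = 31.51 Ω.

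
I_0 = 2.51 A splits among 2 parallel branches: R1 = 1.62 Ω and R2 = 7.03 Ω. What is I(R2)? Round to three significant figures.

I ≈ 0.470 A

For two parallel branches, I_k = I_0 · (other R)/(sum of R).
I(R2) = 2.51 × 1.62/(1.62 + 7.03) = 2.51 × 0.1873 = 0.4701 A.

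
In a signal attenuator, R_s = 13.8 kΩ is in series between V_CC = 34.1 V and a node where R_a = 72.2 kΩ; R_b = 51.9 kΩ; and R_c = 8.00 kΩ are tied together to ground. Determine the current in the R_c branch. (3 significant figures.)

Combine the parallel branches: R_p = (1/72.2 + 1/51.9 + 1/8.00)⁻¹ = 6.324 kΩ.
V_A = 34.1 × 6.324/20.12 = 10.72 V.
I(R_c) = V_A / R_c = 10.72/8.00 = 1.340 mA.
(Equivalently: I_total = 1.694 mA, then current-divider fraction G_k/ΣG = 0.7905.)

I ≈ 1.34 mA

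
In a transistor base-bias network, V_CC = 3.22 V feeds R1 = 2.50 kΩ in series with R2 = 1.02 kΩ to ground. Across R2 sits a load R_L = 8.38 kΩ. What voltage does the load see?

V_out ≈ 0.859 V

The load sits in parallel with R2, giving an effective lower resistance R2' = R2·R_L/(R2+R_L) = 0.9093 kΩ.
Now apply the divider: V_out = 3.22 × 0.2667 = 0.8588 V.
(Unloaded it would be 0.933 V; the load pulls it down.)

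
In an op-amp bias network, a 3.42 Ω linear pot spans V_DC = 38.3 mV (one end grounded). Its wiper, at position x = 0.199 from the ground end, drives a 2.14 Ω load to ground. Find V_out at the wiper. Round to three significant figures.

V_out ≈ 6.07 mV

The pot divides into 2.739 Ω above the wiper and 0.6806 Ω below.
Lower segment in parallel with the load: 0.6806 ‖ 2.14 = 0.5164 Ω.
Loaded-divider output: V_out = 38.3 × 0.1586 = 6.074 mV.
(Unloaded: V_out = x·V_DC = 7.62 mV.)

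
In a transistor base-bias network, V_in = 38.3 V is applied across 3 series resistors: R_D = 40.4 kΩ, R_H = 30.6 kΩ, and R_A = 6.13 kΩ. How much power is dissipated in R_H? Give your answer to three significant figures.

P ≈ 7.55 mW

ΣR = 77.13 kΩ → I = 38.3/77.13 = 0.4966 mA.
V(R_H) = I·R = 15.19 V; P = V·I = 15.19 × 0.4966 = 7.545 mW.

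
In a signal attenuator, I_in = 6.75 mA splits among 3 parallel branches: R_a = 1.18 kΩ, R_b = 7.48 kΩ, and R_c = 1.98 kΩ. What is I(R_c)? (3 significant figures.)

Total conductance ΣG = 1/1.18 + 1/7.48 + 1/1.98 = 1.486 (units of 1/kΩ).
R_c takes the fraction G_k/ΣG = 0.5051/1.486 = 0.3398, so I = 6.75 × 0.3398 = 2.294 mA.

I ≈ 2.29 mA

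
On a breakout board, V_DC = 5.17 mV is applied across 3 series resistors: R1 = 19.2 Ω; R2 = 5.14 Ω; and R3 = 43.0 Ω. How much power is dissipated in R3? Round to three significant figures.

P ≈ 0.253 µW

ΣR = 67.34 Ω → I = 5.17/67.34 = 0.07677 mA.
V(R3) = I·R = 3.301 mV; P = V·I = 3.301 × 0.07677 = 0.2535 µW.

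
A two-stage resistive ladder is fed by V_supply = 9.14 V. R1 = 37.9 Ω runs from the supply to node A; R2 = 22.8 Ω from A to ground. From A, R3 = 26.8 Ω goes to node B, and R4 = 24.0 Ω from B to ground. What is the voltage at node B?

The second stage (R3 + R4 = 50.80 Ω) loads node A in parallel with R2.
R2 ‖ (R3+R4) = 15.74 Ω.
First divider: V_A = V_supply · 15.74/(37.9 + 15.74) = 2.682 V.
Stage 2 is unloaded, so V_B = V_A · R4/(R3+R4) = 2.682 × 24.0/50.80 = 1.267 V.

V_B ≈ 1.27 V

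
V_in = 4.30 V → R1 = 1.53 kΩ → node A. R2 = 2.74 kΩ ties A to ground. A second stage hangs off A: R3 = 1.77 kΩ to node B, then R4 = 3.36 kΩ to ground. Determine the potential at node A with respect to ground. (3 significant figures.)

The second stage (R3 + R4 = 5.130 kΩ) loads node A in parallel with R2.
Effective lower resistance at A: R2 ‖ 5.130 = 1.786 kΩ.
First divider: V_A = V_in · 1.786/(1.53 + 1.786) = 2.316 V.

V_A ≈ 2.32 V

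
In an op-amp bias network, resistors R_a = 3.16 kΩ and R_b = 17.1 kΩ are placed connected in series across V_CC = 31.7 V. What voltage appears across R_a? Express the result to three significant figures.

V ≈ 4.94 V

Series total: ΣR = 3.16 + 17.1 = 20.26 kΩ.
By the voltage-divider rule, V = 31.7 × 3.160/20.26 = 4.944 V.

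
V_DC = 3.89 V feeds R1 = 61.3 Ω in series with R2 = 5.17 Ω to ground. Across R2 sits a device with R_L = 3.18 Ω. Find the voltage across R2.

V_out ≈ 0.121 V

R2 ‖ R_L = (5.17 × 3.18)/(5.17 + 3.18) = 1.969 Ω.
Now apply the divider: V_out = 3.89 × 0.03112 = 0.1211 V.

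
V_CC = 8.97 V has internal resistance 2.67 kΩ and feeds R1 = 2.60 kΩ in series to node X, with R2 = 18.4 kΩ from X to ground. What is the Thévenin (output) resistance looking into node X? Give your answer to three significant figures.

R_th ≈ 4.10 kΩ

R1' = 2.67 + 2.60 = 5.270 kΩ (source resistance + R1).
Zeroing V_CC shorts the top of R1' to ground, so R_th = R1' ‖ R2 = 4.097 kΩ.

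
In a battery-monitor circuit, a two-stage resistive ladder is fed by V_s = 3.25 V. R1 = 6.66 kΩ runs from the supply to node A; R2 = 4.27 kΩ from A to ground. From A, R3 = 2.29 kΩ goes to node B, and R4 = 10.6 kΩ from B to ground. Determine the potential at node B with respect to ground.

Node A sees R2 in parallel with the series input of stage 2, R3 + R4 = 12.89 kΩ.
Effective lower resistance at A: R2 ‖ 12.89 = 3.207 kΩ.
V_A = 3.25 × 3.207/(6.66 + 3.207) = 1.056 V.
V_B = V_A × 0.8223 = 0.8687 V.

V_B ≈ 0.869 V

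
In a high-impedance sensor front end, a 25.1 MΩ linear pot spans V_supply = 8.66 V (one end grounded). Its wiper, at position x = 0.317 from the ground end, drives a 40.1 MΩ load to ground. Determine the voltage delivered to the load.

Lower segment x·R_p = 7.957 MΩ; upper segment (1−x)·R_p = 17.14 MΩ.
Lower segment in parallel with the load: 7.957 ‖ 40.1 = 6.639 MΩ.
Loaded-divider output: V_out = 8.66 × 0.2792 = 2.418 V.

V_out ≈ 2.42 V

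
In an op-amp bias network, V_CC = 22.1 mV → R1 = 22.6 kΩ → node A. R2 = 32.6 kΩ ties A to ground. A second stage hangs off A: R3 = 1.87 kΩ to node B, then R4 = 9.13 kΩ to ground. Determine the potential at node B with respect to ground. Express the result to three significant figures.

Node A sees R2 in parallel with the series input of stage 2, R3 + R4 = 11.00 kΩ.
R2 ‖ (R3+R4) = 8.225 kΩ.
So V_A = 22.1 × 0.2668 = 5.897 mV.
V_B = V_A × 0.8300 = 4.894 mV.

V_B ≈ 4.89 mV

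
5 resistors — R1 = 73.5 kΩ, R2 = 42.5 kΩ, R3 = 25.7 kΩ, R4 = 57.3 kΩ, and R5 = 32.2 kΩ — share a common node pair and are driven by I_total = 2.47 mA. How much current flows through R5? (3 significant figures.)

Total conductance ΣG = 1/73.5 + 1/42.5 + 1/25.7 + 1/57.3 + 1/32.2 = 0.1246 (units of 1/kΩ).
Current divider: I(R5) = I_total · G_k/ΣG = 2.47 × (0.03106/0.1246) = 2.47 × 0.2493 = 0.6159 mA.

I ≈ 0.616 mA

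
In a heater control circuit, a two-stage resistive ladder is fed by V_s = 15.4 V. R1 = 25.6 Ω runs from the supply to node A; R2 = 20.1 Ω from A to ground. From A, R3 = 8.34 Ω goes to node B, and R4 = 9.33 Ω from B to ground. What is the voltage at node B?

V_B ≈ 2.18 V

Looking into the second stage from A: R3 + R4 = 17.67 Ω appears in parallel with R2.
Effective lower resistance at A: R2 ‖ 17.67 = 9.403 Ω.
So V_A = 15.4 × 0.2686 = 4.137 V.
Stage 2 is unloaded, so V_B = V_A · R4/(R3+R4) = 4.137 × 9.33/17.67 = 2.184 V.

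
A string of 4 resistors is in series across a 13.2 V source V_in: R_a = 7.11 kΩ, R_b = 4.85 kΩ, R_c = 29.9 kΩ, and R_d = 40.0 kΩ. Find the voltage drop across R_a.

ΣR = 7.11 + 4.85 + 29.9 + 40.0 = 81.86 kΩ.
By the voltage-divider rule, V = 13.2 × 7.110/81.86 = 1.146 V.

V ≈ 1.15 V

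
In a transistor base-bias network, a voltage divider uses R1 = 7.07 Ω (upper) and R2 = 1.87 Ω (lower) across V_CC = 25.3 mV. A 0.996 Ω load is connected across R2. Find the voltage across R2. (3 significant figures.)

V_out ≈ 2.13 mV

R2 ‖ R_L = (1.87 × 0.996)/(1.87 + 0.996) = 0.6499 Ω.
Voltage divider with the loaded lower leg: V_out = 25.3 × 0.6499/(7.07 + 0.6499) = 25.3 × 0.08418 = 2.130 mV.
(Unloaded it would be 5.29 mV; the load pulls it down.)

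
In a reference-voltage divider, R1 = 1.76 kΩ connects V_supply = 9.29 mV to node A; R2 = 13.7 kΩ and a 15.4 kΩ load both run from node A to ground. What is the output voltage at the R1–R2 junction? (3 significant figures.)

First combine the lower leg with the load: R2 ‖ R_L = 7.250 kΩ.
Then V_out = V_supply · R2'/(R1 + R2') = 9.29 × 7.250/9.010 = 7.475 mV.
(Unloaded it would be 8.23 mV; the load pulls it down.)

V_out ≈ 7.48 mV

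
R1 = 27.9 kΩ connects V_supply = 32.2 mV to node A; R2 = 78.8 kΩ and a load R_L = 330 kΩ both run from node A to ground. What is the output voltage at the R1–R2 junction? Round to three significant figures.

R2 ‖ R_L = (78.8 × 330)/(78.8 + 330) = 63.61 kΩ.
Then V_out = V_supply · R2'/(R1 + R2') = 32.2 × 63.61/91.51 = 22.38 mV.

V_out ≈ 22.4 mV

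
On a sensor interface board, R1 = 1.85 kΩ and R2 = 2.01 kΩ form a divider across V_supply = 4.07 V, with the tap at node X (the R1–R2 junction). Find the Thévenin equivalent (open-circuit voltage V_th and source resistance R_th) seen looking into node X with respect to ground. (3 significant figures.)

V_th ≈ 2.12 V, R_th ≈ 0.963 kΩ

Open-circuit (no load on X): V_th = V_supply · R2/(R1 + R2) = 4.07 × 2.01/(1.850 + 2.01) = 2.119 V.
Looking into X with the source shorted: R_th = R1·R2/(R1+R2) = 1.850 × 2.01/3.860 = 0.9633 kΩ.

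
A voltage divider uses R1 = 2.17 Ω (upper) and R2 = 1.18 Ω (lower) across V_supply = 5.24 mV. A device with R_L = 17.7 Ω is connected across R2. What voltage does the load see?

R2 ‖ R_L = (1.18 × 17.7)/(1.18 + 17.7) = 1.106 Ω.
Then V_out = V_supply · R2'/(R1 + R2') = 5.24 × 1.106/3.276 = 1.769 mV.

V_out ≈ 1.77 mV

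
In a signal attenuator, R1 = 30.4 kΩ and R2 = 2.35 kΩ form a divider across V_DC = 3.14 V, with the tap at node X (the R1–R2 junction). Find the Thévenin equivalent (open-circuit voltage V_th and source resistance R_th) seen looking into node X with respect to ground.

V_th ≈ 0.225 V, R_th ≈ 2.18 kΩ

V_th is the unloaded tap voltage: V_DC · R2/(R1+R2) = 3.14 × 0.07176 = 0.2253 V.
Zeroing V_DC shorts the top of R1 to ground, so R_th = R1 ‖ R2 = 2.181 kΩ.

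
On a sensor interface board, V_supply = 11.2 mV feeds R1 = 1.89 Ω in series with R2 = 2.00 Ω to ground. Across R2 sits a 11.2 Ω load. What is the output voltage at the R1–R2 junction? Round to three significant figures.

V_out ≈ 5.30 mV

R2 ‖ R_L = (2.00 × 11.2)/(2.00 + 11.2) = 1.697 Ω.
Then V_out = V_supply · R2'/(R1 + R2') = 11.2 × 1.697/3.587 = 5.299 mV.
(Unloaded it would be 5.76 mV; the load pulls it down.)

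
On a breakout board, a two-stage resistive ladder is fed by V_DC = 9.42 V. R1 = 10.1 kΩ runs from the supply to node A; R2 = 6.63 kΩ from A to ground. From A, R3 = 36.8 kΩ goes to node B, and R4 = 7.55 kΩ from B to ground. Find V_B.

Node A sees R2 in parallel with the series input of stage 2, R3 + R4 = 44.35 kΩ.
R2 ‖ (R3+R4) = 5.768 kΩ.
So V_A = 9.42 × 0.3635 = 3.424 V.
Then the unloaded second divider: V_B = V_A × R4/(R3+R4) = 3.424 × 0.1702 = 0.5829 V.

V_B ≈ 0.583 V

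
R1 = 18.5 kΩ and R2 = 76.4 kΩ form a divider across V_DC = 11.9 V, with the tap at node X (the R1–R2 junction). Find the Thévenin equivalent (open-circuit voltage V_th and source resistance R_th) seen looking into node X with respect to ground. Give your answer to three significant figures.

Open-circuit (no load on X): V_th = V_DC · R2/(R1 + R2) = 11.9 × 76.4/(18.50 + 76.4) = 9.580 V.
With V_DC suppressed (replaced by a short), R_th = R1 ‖ R2 = (18.50 × 76.4)/(18.50 + 76.4) = 14.89 kΩ.

V_th ≈ 9.58 V, R_th ≈ 14.9 kΩ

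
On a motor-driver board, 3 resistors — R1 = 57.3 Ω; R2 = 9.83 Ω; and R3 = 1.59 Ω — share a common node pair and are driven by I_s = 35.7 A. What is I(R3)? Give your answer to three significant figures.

Total conductance ΣG = 1/57.3 + 1/9.83 + 1/1.59 = 0.7481 (units of 1/Ω).
R3 takes the fraction G_k/ΣG = 0.6289/0.7481 = 0.8407, so I = 35.7 × 0.8407 = 30.01 A.

I ≈ 30.0 A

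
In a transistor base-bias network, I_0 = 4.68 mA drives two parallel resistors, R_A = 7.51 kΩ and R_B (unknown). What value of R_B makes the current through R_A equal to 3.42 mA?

The fraction through R_A equals R_B/(R_A+R_B).
With f = 0.7308, R_B = R_A · f/(1−f) = 7.51 × 2.714 = 20.38 kΩ.

R_B ≈ 20.4 kΩ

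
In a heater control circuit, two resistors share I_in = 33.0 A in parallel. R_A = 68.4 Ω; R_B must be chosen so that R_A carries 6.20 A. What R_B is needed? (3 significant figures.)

In a two-way split, I_A/I_in = R_B/(R_A + R_B).
With f = 0.1879, R_B = R_A · f/(1−f) = 68.4 × 0.2313 = 15.82 Ω.

R_B ≈ 15.8 Ω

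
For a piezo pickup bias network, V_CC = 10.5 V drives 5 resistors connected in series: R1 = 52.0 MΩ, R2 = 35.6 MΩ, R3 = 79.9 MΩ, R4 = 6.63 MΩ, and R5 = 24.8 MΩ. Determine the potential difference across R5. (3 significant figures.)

V ≈ 1.31 V

Series total: ΣR = 52.0 + 35.6 + 79.9 + 6.63 + 24.8 = 198.9 MΩ.
Voltage divider: V = V_CC · (24.80 / 198.9) = 10.5 × 0.1247 = 1.309 V.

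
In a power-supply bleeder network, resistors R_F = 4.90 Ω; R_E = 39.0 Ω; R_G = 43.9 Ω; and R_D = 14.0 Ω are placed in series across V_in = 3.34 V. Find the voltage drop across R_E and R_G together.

V ≈ 2.72 V

ΣR = 4.90 + 39.0 + 43.9 + 14.0 = 101.8 Ω.
R_{R_E..R_G} = 39.0 + 43.9 = 82.90 Ω.
V = V_in · R/ΣR = 3.34 × 0.8143 = 2.720 V.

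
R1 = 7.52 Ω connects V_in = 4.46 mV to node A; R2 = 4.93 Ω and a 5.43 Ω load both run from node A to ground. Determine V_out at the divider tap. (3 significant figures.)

V_out ≈ 1.14 mV

First combine the lower leg with the load: R2 ‖ R_L = 2.584 Ω.
Then V_out = V_in · R2'/(R1 + R2') = 4.46 × 2.584/10.10 = 1.141 mV.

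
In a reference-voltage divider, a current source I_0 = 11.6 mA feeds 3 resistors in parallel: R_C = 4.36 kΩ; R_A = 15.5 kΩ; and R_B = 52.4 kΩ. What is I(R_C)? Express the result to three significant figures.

I ≈ 8.50 mA

Total conductance ΣG = 1/4.36 + 1/15.5 + 1/52.4 = 0.3130 (units of 1/kΩ).
Current divider: I(R_C) = I_0 · G_k/ΣG = 11.6 × (0.2294/0.3130) = 11.6 × 0.7329 = 8.501 mA.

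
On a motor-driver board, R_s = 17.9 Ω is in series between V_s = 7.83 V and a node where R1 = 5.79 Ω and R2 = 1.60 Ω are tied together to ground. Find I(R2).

Parallel bank: R_p = 1/(1/5.79 + 1/1.60) = 1.254 Ω.
Node voltage V_A = V_s · R_p/(R_s + R_p) = 7.83 × 0.06545 = 0.5125 V.
Branch current I = V_A/R2 = 0.5125/1.60 = 0.3203 A.

I ≈ 0.320 A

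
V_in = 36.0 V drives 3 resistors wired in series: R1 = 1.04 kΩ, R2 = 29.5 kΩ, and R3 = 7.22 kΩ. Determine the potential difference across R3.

Total series resistance ΣR = 1.04 + 29.5 + 7.22 = 37.76 kΩ.
By the voltage-divider rule, V = 36.0 × 7.220/37.76 = 6.883 V.

V ≈ 6.88 V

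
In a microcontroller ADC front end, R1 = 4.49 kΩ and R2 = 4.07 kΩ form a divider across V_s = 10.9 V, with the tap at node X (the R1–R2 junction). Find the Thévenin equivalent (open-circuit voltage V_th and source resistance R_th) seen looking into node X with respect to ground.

V_th is the unloaded tap voltage: V_s · R2/(R1+R2) = 10.9 × 0.4755 = 5.183 V.
With V_s suppressed (replaced by a short), R_th = R1 ‖ R2 = (4.490 × 4.07)/(4.490 + 4.07) = 2.135 kΩ.

V_th ≈ 5.18 V, R_th ≈ 2.13 kΩ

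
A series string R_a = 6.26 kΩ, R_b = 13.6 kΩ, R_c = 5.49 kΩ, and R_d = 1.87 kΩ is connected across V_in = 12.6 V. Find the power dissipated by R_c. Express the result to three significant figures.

P ≈ 1.18 mW

Series current I = V_in/ΣR = 12.6/27.22 = 0.4629 mA.
P(R_c) = I²·R_c = (0.4629)² × 5.49 = 1.176 mW.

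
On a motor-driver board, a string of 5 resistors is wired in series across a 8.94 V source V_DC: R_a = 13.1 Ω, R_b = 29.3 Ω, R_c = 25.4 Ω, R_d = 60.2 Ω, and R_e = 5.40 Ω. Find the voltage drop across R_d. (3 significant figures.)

V ≈ 4.03 V

Series total: ΣR = 13.1 + 29.3 + 25.4 + 60.2 + 5.40 = 133.4 Ω.
V = V_DC · R/ΣR = 8.94 × 0.4513 = 4.034 V.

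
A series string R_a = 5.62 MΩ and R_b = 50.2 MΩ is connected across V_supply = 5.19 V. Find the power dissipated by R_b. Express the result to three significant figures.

P ≈ 0.434 µW

The common current is I = 5.19/55.82 = 0.09298 µA.
P = I²R = 0.008645 × 50.2 = 0.4340 µW.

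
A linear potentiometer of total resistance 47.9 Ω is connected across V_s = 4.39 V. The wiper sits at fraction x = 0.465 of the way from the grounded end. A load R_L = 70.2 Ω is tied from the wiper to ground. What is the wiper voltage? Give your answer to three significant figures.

V_out ≈ 1.75 V

The pot divides into 25.63 Ω above the wiper and 22.27 Ω below.
(x·R_p) ‖ R_L = 16.91 Ω.
Loaded-divider output: V_out = 4.39 × 0.3975 = 1.745 V.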